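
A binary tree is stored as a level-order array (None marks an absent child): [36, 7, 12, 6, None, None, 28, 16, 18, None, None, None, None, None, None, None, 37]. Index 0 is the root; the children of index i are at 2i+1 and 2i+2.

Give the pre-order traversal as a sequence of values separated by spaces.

Pre-order visits the node, then its left subtree, then its right subtree.
Visit 36.
At 36: go left to 7.
  Visit 7.
  At 7: go left to 6.
    Visit 6.
    At 6: go left to 16.
      Visit 16.
      At 16: no left child.
      At 16: go right to 37.
        37 is a leaf — visit 37.
    At 6: go right to 18.
      18 is a leaf — visit 18.
  At 7: no right child.
At 36: go right to 12.
  Visit 12.
  At 12: no left child.
  At 12: go right to 28.
    28 is a leaf — visit 28.

36 7 6 16 37 18 12 28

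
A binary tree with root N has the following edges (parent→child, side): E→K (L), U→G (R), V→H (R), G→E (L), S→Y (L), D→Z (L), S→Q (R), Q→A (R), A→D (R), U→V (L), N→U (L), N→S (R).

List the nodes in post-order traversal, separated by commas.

Post-order visits the left subtree, then the right subtree, then the node.
At N: go left to U.
  At U: go left to V.
    At V: no left child.
    At V: go right to H.
      H is a leaf — visit H.
    Visit V.
  At U: go right to G.
    At G: go left to E.
      At E: go left to K.
        K is a leaf — visit K.
      At E: no right child.
      Visit E.
    At G: no right child.
    Visit G.
  Visit U.
At N: go right to S.
  At S: go left to Y.
    Y is a leaf — visit Y.
  At S: go right to Q.
    At Q: no left child.
    At Q: go right to A.
      At A: no left child.
      At A: go right to D.
        At D: go left to Z.
          Z is a leaf — visit Z.
        At D: no right child.
        Visit D.
      Visit A.
    Visit Q.
  Visit S.
Visit N.

H, V, K, E, G, U, Y, Z, D, A, Q, S, N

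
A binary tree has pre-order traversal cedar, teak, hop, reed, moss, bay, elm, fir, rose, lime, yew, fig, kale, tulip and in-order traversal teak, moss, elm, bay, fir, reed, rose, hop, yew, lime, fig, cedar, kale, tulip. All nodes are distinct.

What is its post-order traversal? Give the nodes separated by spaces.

elm fir bay moss rose reed yew fig lime hop teak tulip kale cedar

The first element of pre-order is the root; it splits in-order into left and right subtrees.
Root cedar: left subtree has 11 nodes {teak, moss, elm, bay, fir, reed, rose, hop, yew, lime, fig}, right has 2 {kale, tulip}.
  Root teak: left subtree has 0 nodes { }, right has 10 {moss, elm, bay, fir, reed, rose, hop, yew, lime, fig}.
    Root hop: left subtree has 6 nodes {moss, elm, bay, fir, reed, rose}, right has 3 {yew, lime, fig}.
      Root reed: left subtree has 4 nodes {moss, elm, bay, fir}, right has 1 {rose}.
        Root moss: left subtree has 0 nodes { }, right has 3 {elm, bay, fir}.
          Root bay: left subtree has 1 node {elm}, right has 1 {fir}.
      Root lime: left subtree has 1 node {yew}, right has 1 {fig}.
  Root kale: left subtree has 0 nodes { }, right has 1 {tulip}.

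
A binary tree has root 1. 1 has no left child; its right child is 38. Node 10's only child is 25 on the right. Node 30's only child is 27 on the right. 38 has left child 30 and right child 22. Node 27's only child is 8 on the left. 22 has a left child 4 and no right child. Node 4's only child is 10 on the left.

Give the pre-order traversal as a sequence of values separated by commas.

Pre-order visits the node, then its left subtree, then its right subtree.
Visit 1.
At 1: no left child.
At 1: go right to 38.
  Visit 38.
  At 38: go left to 30.
    Visit 30.
    At 30: no left child.
    At 30: go right to 27.
      Visit 27.
      At 27: go left to 8.
        8 is a leaf — visit 8.
      At 27: no right child.
  At 38: go right to 22.
    Visit 22.
    At 22: go left to 4.
      Visit 4.
      At 4: go left to 10.
        Visit 10.
        At 10: no left child.
        At 10: go right to 25.
          25 is a leaf — visit 25.
      At 4: no right child.
    At 22: no right child.

1, 38, 30, 27, 8, 22, 4, 10, 25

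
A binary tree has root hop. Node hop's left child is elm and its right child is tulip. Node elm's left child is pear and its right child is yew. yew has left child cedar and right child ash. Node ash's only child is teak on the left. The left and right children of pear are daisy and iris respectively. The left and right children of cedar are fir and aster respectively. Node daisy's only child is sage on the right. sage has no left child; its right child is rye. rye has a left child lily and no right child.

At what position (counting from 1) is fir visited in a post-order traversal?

7

Post-order visits the left subtree, then the right subtree, then the node.
At hop: go left to elm.
  At elm: go left to pear.
    At pear: go left to daisy.
      At daisy: no left child.
      At daisy: go right to sage.
        At sage: no left child.
        At sage: go right to rye.
          At rye: go left to lily.
            lily is a leaf — visit lily.
          At rye: no right child.
          Visit rye.
        Visit sage.
      Visit daisy.
    At pear: go right to iris.
      iris is a leaf — visit iris.
    Visit pear.
  At elm: go right to yew.
    At yew: go left to cedar.
      At cedar: go left to fir.
        fir is a leaf — visit fir.
      At cedar: go right to aster.
        aster is a leaf — visit aster.
      Visit cedar.
    At yew: go right to ash.
      At ash: go left to teak.
        teak is a leaf — visit teak.
      At ash: no right child.
      Visit ash.
    Visit yew.
  Visit elm.
At hop: go right to tulip.
  tulip is a leaf — visit tulip.
Visit hop.
Full post-order sequence: lily, rye, sage, daisy, iris, pear, fir, aster, cedar, teak, ash, yew, elm, tulip, hop.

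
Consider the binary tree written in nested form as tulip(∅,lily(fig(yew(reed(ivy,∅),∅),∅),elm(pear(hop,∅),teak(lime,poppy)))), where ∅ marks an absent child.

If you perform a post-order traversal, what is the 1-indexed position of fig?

4

Post-order visits the left subtree, then the right subtree, then the node.
At tulip: no left child.
At tulip: go right to lily.
  At lily: go left to fig.
    At fig: go left to yew.
      At yew: go left to reed.
        At reed: go left to ivy.
          ivy is a leaf — visit ivy.
        At reed: no right child.
        Visit reed.
      At yew: no right child.
      Visit yew.
    At fig: no right child.
    Visit fig.
  At lily: go right to elm.
    At elm: go left to pear.
      At pear: go left to hop.
        hop is a leaf — visit hop.
      At pear: no right child.
      Visit pear.
    At elm: go right to teak.
      At teak: go left to lime.
        lime is a leaf — visit lime.
      At teak: go right to poppy.
        poppy is a leaf — visit poppy.
      Visit teak.
    Visit elm.
  Visit lily.
Visit tulip.
Full post-order sequence: ivy, reed, yew, fig, hop, pear, lime, poppy, teak, elm, lily, tulip.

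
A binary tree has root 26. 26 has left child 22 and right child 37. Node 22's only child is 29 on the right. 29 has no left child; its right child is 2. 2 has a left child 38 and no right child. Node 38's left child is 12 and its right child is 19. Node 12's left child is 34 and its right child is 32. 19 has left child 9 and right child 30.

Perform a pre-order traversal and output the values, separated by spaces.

26 22 29 2 38 12 34 32 19 9 30 37

Pre-order visits the node, then its left subtree, then its right subtree.
Visit 26.
At 26: go left to 22.
  Visit 22.
  At 22: no left child.
  At 22: go right to 29.
    Visit 29.
    At 29: no left child.
    At 29: go right to 2.
      Visit 2.
      At 2: go left to 38.
        Visit 38.
        At 38: go left to 12.
          Visit 12.
          At 12: go left to 34.
            34 is a leaf — visit 34.
          At 12: go right to 32.
            32 is a leaf — visit 32.
        At 38: go right to 19.
          Visit 19.
          At 19: go left to 9.
            9 is a leaf — visit 9.
          At 19: go right to 30.
            30 is a leaf — visit 30.
      At 2: no right child.
At 26: go right to 37.
  37 is a leaf — visit 37.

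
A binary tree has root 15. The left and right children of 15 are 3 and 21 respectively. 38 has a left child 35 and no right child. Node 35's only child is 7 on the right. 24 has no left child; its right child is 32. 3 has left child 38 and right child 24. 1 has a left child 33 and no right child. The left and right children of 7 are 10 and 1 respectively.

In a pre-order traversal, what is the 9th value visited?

Pre-order visits the node, then its left subtree, then its right subtree.
Visit 15.
At 15: go left to 3.
  Visit 3.
  At 3: go left to 38.
    Visit 38.
    At 38: go left to 35.
      Visit 35.
      At 35: no left child.
      At 35: go right to 7.
        Visit 7.
        At 7: go left to 10.
          10 is a leaf — visit 10.
        At 7: go right to 1.
          Visit 1.
          At 1: go left to 33.
            33 is a leaf — visit 33.
          At 1: no right child.
    At 38: no right child.
  At 3: go right to 24.
    Visit 24.
    At 24: no left child.
    At 24: go right to 32.
      32 is a leaf — visit 32.
At 15: go right to 21.
  21 is a leaf — visit 21.
Full pre-order sequence: 15, 3, 38, 35, 7, 10, 1, 33, 24, 32, 21.

24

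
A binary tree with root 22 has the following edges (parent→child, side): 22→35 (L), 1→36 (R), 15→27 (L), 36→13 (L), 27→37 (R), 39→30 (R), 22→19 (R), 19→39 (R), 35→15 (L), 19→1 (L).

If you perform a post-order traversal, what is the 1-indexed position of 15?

Post-order visits the left subtree, then the right subtree, then the node.
At 22: go left to 35.
  At 35: go left to 15.
    At 15: go left to 27.
      At 27: no left child.
      At 27: go right to 37.
        37 is a leaf — visit 37.
      Visit 27.
    At 15: no right child.
    Visit 15.
  At 35: no right child.
  Visit 35.
At 22: go right to 19.
  At 19: go left to 1.
    At 1: no left child.
    At 1: go right to 36.
      At 36: go left to 13.
        13 is a leaf — visit 13.
      At 36: no right child.
      Visit 36.
    Visit 1.
  At 19: go right to 39.
    At 39: no left child.
    At 39: go right to 30.
      30 is a leaf — visit 30.
    Visit 39.
  Visit 19.
Visit 22.
Full post-order sequence: 37, 27, 15, 35, 13, 36, 1, 30, 39, 19, 22.

3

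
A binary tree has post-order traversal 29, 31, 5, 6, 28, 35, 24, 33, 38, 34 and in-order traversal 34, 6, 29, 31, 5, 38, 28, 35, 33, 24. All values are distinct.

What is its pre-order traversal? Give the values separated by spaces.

34 38 6 5 31 29 33 35 28 24

The last element of post-order is the root; it splits in-order into left and right subtrees.
Root 34: left subtree has 0 nodes { }, right has 9 {6, 29, 31, 5, 38, 28, 35, 33, 24}.
  Root 38: left subtree has 4 nodes {6, 29, 31, 5}, right has 4 {28, 35, 33, 24}.
    Root 6: left subtree has 0 nodes { }, right has 3 {29, 31, 5}.
      Root 5: left subtree has 2 nodes {29, 31}, right has 0 { }.
        Root 31: left subtree has 1 node {29}, right has 0 { }.
    Root 33: left subtree has 2 nodes {28, 35}, right has 1 {24}.
      Root 35: left subtree has 1 node {28}, right has 0 { }.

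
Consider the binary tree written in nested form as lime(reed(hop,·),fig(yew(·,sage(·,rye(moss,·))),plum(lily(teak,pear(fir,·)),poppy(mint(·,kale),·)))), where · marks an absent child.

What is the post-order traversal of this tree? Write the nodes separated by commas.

hop, reed, moss, rye, sage, yew, teak, fir, pear, lily, kale, mint, poppy, plum, fig, lime

Post-order visits the left subtree, then the right subtree, then the node.
At lime: go left to reed.
  At reed: go left to hop.
    hop is a leaf — visit hop.
  At reed: no right child.
  Visit reed.
At lime: go right to fig.
  At fig: go left to yew.
    At yew: no left child.
    At yew: go right to sage.
      At sage: no left child.
      At sage: go right to rye.
        At rye: go left to moss.
          moss is a leaf — visit moss.
        At rye: no right child.
        Visit rye.
      Visit sage.
    Visit yew.
  At fig: go right to plum.
    At plum: go left to lily.
      At lily: go left to teak.
        teak is a leaf — visit teak.
      At lily: go right to pear.
        At pear: go left to fir.
          fir is a leaf — visit fir.
        At pear: no right child.
        Visit pear.
      Visit lily.
    At plum: go right to poppy.
      At poppy: go left to mint.
        At mint: no left child.
        At mint: go right to kale.
          kale is a leaf — visit kale.
        Visit mint.
      At poppy: no right child.
      Visit poppy.
    Visit plum.
  Visit fig.
Visit lime.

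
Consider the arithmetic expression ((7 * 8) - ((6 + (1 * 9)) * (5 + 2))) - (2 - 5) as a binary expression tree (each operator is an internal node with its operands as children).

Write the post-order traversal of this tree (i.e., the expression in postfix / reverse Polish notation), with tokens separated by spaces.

7 8 * 6 1 9 * + 5 2 + * - 2 5 - -

Post-order on an expression tree gives postfix notation: for each operator, emit left operand, right operand, then the operator.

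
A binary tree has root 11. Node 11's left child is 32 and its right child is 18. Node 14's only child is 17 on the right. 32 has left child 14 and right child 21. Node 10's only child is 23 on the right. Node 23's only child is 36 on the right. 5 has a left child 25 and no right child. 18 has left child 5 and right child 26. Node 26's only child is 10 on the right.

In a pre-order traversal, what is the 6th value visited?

Pre-order visits the node, then its left subtree, then its right subtree.
Visit 11.
At 11: go left to 32.
  Visit 32.
  At 32: go left to 14.
    Visit 14.
    At 14: no left child.
    At 14: go right to 17.
      17 is a leaf — visit 17.
  At 32: go right to 21.
    21 is a leaf — visit 21.
At 11: go right to 18.
  Visit 18.
  At 18: go left to 5.
    Visit 5.
    At 5: go left to 25.
      25 is a leaf — visit 25.
    At 5: no right child.
  At 18: go right to 26.
    Visit 26.
    At 26: no left child.
    At 26: go right to 10.
      Visit 10.
      At 10: no left child.
      At 10: go right to 23.
        Visit 23.
        At 23: no left child.
        At 23: go right to 36.
          36 is a leaf — visit 36.
Full pre-order sequence: 11, 32, 14, 17, 21, 18, 5, 25, 26, 10, 23, 36.

18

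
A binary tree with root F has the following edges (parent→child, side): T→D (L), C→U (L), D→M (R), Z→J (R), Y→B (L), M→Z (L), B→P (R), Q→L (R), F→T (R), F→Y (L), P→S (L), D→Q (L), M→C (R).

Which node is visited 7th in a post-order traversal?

Post-order visits the left subtree, then the right subtree, then the node.
At F: go left to Y.
  At Y: go left to B.
    At B: no left child.
    At B: go right to P.
      At P: go left to S.
        S is a leaf — visit S.
      At P: no right child.
      Visit P.
    Visit B.
  At Y: no right child.
  Visit Y.
At F: go right to T.
  At T: go left to D.
    At D: go left to Q.
      At Q: no left child.
      At Q: go right to L.
        L is a leaf — visit L.
      Visit Q.
    At D: go right to M.
      At M: go left to Z.
        At Z: no left child.
        At Z: go right to J.
          J is a leaf — visit J.
        Visit Z.
      At M: go right to C.
        At C: go left to U.
          U is a leaf — visit U.
        At C: no right child.
        Visit C.
      Visit M.
    Visit D.
  At T: no right child.
  Visit T.
Visit F.
Full post-order sequence: S, P, B, Y, L, Q, J, Z, U, C, M, D, T, F.

J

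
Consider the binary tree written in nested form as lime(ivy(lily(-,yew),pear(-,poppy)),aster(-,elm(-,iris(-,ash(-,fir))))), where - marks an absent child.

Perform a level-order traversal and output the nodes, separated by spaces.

Level-order visits nodes level by level from the root, left to right within each level.
Level 0: lime
Level 1: ivy, aster
Level 2: lily, pear, elm
Level 3: yew, poppy, iris
Level 4: ash
Level 5: fir

lime ivy aster lily pear elm yew poppy iris ash fir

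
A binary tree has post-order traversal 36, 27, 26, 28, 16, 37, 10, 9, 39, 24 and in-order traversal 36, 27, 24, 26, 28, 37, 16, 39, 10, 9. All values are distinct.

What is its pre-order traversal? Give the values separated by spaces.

The last element of post-order is the root; it splits in-order into left and right subtrees.
Root 24: left subtree has 2 nodes {36, 27}, right has 7 {26, 28, 37, 16, 39, 10, 9}.
  Root 27: left subtree has 1 node {36}, right has 0 { }.
  Root 39: left subtree has 4 nodes {26, 28, 37, 16}, right has 2 {10, 9}.
    Root 37: left subtree has 2 nodes {26, 28}, right has 1 {16}.
      Root 28: left subtree has 1 node {26}, right has 0 { }.
    Root 9: left subtree has 1 node {10}, right has 0 { }.

24 27 36 39 37 28 26 16 9 10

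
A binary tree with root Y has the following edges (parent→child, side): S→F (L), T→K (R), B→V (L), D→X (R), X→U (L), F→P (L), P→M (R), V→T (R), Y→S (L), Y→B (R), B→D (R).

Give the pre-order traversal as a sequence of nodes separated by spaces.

Y S F P M B V T K D X U

Pre-order visits the node, then its left subtree, then its right subtree.
Visit Y.
At Y: go left to S.
  Visit S.
  At S: go left to F.
    Visit F.
    At F: go left to P.
      Visit P.
      At P: no left child.
      At P: go right to M.
        M is a leaf — visit M.
    At F: no right child.
  At S: no right child.
At Y: go right to B.
  Visit B.
  At B: go left to V.
    Visit V.
    At V: no left child.
    At V: go right to T.
      Visit T.
      At T: no left child.
      At T: go right to K.
        K is a leaf — visit K.
  At B: go right to D.
    Visit D.
    At D: no left child.
    At D: go right to X.
      Visit X.
      At X: go left to U.
        U is a leaf — visit U.
      At X: no right child.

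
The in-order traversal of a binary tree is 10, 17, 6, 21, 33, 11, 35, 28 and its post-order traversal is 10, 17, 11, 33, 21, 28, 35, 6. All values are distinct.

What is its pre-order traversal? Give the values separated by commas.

The last element of post-order is the root; it splits in-order into left and right subtrees.
Root 6: left subtree has 2 nodes {10, 17}, right has 5 {21, 33, 11, 35, 28}.
  Root 17: left subtree has 1 node {10}, right has 0 { }.
  Root 35: left subtree has 3 nodes {21, 33, 11}, right has 1 {28}.
    Root 21: left subtree has 0 nodes { }, right has 2 {33, 11}.
      Root 33: left subtree has 0 nodes { }, right has 1 {11}.

6, 17, 10, 35, 21, 33, 11, 28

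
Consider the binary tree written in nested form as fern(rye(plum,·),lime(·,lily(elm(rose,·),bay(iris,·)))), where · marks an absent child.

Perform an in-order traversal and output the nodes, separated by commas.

plum, rye, fern, lime, rose, elm, lily, iris, bay

In-order visits the left subtree, then the node, then the right subtree.
At fern: go left to rye.
  At rye: go left to plum.
    plum is a leaf — visit plum.
  Visit rye.
  At rye: no right child.
Visit fern.
At fern: go right to lime.
  At lime: no left child.
  Visit lime.
  At lime: go right to lily.
    At lily: go left to elm.
      At elm: go left to rose.
        rose is a leaf — visit rose.
      Visit elm.
      At elm: no right child.
    Visit lily.
    At lily: go right to bay.
      At bay: go left to iris.
        iris is a leaf — visit iris.
      Visit bay.
      At bay: no right child.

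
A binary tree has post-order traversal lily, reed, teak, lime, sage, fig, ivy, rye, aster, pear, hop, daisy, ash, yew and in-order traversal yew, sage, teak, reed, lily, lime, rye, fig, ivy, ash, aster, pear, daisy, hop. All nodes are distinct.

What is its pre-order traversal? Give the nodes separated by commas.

yew, ash, rye, sage, lime, teak, reed, lily, ivy, fig, daisy, pear, aster, hop

The last element of post-order is the root; it splits in-order into left and right subtrees.
Root yew: left subtree has 0 nodes { }, right has 13 {sage, teak, reed, lily, lime, rye, fig, ivy, ash, aster, pear, daisy, hop}.
  Root ash: left subtree has 8 nodes {sage, teak, reed, lily, lime, rye, fig, ivy}, right has 4 {aster, pear, daisy, hop}.
    Root rye: left subtree has 5 nodes {sage, teak, reed, lily, lime}, right has 2 {fig, ivy}.
      Root sage: left subtree has 0 nodes { }, right has 4 {teak, reed, lily, lime}.
        Root lime: left subtree has 3 nodes {teak, reed, lily}, right has 0 { }.
          Root teak: left subtree has 0 nodes { }, right has 2 {reed, lily}.
            Root reed: left subtree has 0 nodes { }, right has 1 {lily}.
      Root ivy: left subtree has 1 node {fig}, right has 0 { }.
    Root daisy: left subtree has 2 nodes {aster, pear}, right has 1 {hop}.
      Root pear: left subtree has 1 node {aster}, right has 0 { }.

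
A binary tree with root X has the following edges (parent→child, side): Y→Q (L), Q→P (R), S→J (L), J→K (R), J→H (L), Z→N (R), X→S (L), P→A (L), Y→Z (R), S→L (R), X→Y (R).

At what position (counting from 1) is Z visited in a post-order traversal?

10

Post-order visits the left subtree, then the right subtree, then the node.
At X: go left to S.
  At S: go left to J.
    At J: go left to H.
      H is a leaf — visit H.
    At J: go right to K.
      K is a leaf — visit K.
    Visit J.
  At S: go right to L.
    L is a leaf — visit L.
  Visit S.
At X: go right to Y.
  At Y: go left to Q.
    At Q: no left child.
    At Q: go right to P.
      At P: go left to A.
        A is a leaf — visit A.
      At P: no right child.
      Visit P.
    Visit Q.
  At Y: go right to Z.
    At Z: no left child.
    At Z: go right to N.
      N is a leaf — visit N.
    Visit Z.
  Visit Y.
Visit X.
Full post-order sequence: H, K, J, L, S, A, P, Q, N, Z, Y, X.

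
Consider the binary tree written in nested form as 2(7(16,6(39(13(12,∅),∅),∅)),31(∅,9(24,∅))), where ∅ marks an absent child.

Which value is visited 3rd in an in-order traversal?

12

In-order visits the left subtree, then the node, then the right subtree.
At 2: go left to 7.
  At 7: go left to 16.
    16 is a leaf — visit 16.
  Visit 7.
  At 7: go right to 6.
    At 6: go left to 39.
      At 39: go left to 13.
        At 13: go left to 12.
          12 is a leaf — visit 12.
        Visit 13.
        At 13: no right child.
      Visit 39.
      At 39: no right child.
    Visit 6.
    At 6: no right child.
Visit 2.
At 2: go right to 31.
  At 31: no left child.
  Visit 31.
  At 31: go right to 9.
    At 9: go left to 24.
      24 is a leaf — visit 24.
    Visit 9.
    At 9: no right child.
Full in-order sequence: 16, 7, 12, 13, 39, 6, 2, 31, 24, 9.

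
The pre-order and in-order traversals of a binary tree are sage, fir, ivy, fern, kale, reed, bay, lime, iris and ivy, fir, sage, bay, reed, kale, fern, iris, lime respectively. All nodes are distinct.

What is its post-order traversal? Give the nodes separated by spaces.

ivy fir bay reed kale iris lime fern sage

The first element of pre-order is the root; it splits in-order into left and right subtrees.
Root sage: left subtree has 2 nodes {ivy, fir}, right has 6 {bay, reed, kale, fern, iris, lime}.
  Root fir: left subtree has 1 node {ivy}, right has 0 { }.
  Root fern: left subtree has 3 nodes {bay, reed, kale}, right has 2 {iris, lime}.
    Root kale: left subtree has 2 nodes {bay, reed}, right has 0 { }.
      Root reed: left subtree has 1 node {bay}, right has 0 { }.
    Root lime: left subtree has 1 node {iris}, right has 0 { }.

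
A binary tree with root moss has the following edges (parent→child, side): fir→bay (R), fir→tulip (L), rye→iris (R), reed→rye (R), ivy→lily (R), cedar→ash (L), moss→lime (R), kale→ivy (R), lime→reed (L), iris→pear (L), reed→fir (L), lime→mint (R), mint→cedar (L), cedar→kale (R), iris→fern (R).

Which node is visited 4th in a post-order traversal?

pear

Post-order visits the left subtree, then the right subtree, then the node.
At moss: no left child.
At moss: go right to lime.
  At lime: go left to reed.
    At reed: go left to fir.
      At fir: go left to tulip.
        tulip is a leaf — visit tulip.
      At fir: go right to bay.
        bay is a leaf — visit bay.
      Visit fir.
    At reed: go right to rye.
      At rye: no left child.
      At rye: go right to iris.
        At iris: go left to pear.
          pear is a leaf — visit pear.
        At iris: go right to fern.
          fern is a leaf — visit fern.
        Visit iris.
      Visit rye.
    Visit reed.
  At lime: go right to mint.
    At mint: go left to cedar.
      At cedar: go left to ash.
        ash is a leaf — visit ash.
      At cedar: go right to kale.
        At kale: no left child.
        At kale: go right to ivy.
          At ivy: no left child.
          At ivy: go right to lily.
            lily is a leaf — visit lily.
          Visit ivy.
        Visit kale.
      Visit cedar.
    At mint: no right child.
    Visit mint.
  Visit lime.
Visit moss.
Full post-order sequence: tulip, bay, fir, pear, fern, iris, rye, reed, ash, lily, ivy, kale, cedar, mint, lime, moss.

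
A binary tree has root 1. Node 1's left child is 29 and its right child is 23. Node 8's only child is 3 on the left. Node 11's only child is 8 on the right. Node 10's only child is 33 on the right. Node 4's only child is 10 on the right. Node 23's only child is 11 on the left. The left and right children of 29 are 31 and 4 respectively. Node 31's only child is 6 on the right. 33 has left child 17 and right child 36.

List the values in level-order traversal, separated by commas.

Level-order visits nodes level by level from the root, left to right within each level.
Level 0: 1
Level 1: 29, 23
Level 2: 31, 4, 11
Level 3: 6, 10, 8
Level 4: 33, 3
Level 5: 17, 36

1, 29, 23, 31, 4, 11, 6, 10, 8, 33, 3, 17, 36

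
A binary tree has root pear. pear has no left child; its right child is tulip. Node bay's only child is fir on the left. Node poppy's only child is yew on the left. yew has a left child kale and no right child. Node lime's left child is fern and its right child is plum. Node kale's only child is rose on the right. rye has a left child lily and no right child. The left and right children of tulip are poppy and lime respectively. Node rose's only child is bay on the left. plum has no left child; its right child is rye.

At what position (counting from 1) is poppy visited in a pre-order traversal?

3

Pre-order visits the node, then its left subtree, then its right subtree.
Visit pear.
At pear: no left child.
At pear: go right to tulip.
  Visit tulip.
  At tulip: go left to poppy.
    Visit poppy.
    At poppy: go left to yew.
      Visit yew.
      At yew: go left to kale.
        Visit kale.
        At kale: no left child.
        At kale: go right to rose.
          Visit rose.
          At rose: go left to bay.
            Visit bay.
            At bay: go left to fir.
              fir is a leaf — visit fir.
            At bay: no right child.
          At rose: no right child.
      At yew: no right child.
    At poppy: no right child.
  At tulip: go right to lime.
    Visit lime.
    At lime: go left to fern.
      fern is a leaf — visit fern.
    At lime: go right to plum.
      Visit plum.
      At plum: no left child.
      At plum: go right to rye.
        Visit rye.
        At rye: go left to lily.
          lily is a leaf — visit lily.
        At rye: no right child.
Full pre-order sequence: pear, tulip, poppy, yew, kale, rose, bay, fir, lime, fern, plum, rye, lily.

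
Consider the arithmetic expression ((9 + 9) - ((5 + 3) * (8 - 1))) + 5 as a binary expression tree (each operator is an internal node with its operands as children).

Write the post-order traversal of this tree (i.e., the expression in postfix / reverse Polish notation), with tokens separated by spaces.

9 9 + 5 3 + 8 1 - * - 5 +

Post-order on an expression tree gives postfix notation: for each operator, emit left operand, right operand, then the operator.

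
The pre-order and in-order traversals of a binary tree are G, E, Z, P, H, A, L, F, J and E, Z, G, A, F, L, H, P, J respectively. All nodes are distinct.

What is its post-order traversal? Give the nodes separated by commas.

The first element of pre-order is the root; it splits in-order into left and right subtrees.
Root G: left subtree has 2 nodes {E, Z}, right has 6 {A, F, L, H, P, J}.
  Root E: left subtree has 0 nodes { }, right has 1 {Z}.
  Root P: left subtree has 4 nodes {A, F, L, H}, right has 1 {J}.
    Root H: left subtree has 3 nodes {A, F, L}, right has 0 { }.
      Root A: left subtree has 0 nodes { }, right has 2 {F, L}.
        Root L: left subtree has 1 node {F}, right has 0 { }.

Z, E, F, L, A, H, J, P, G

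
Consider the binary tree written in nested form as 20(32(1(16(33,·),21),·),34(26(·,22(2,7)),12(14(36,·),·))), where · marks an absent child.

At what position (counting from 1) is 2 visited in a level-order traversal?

Level-order visits nodes level by level from the root, left to right within each level.
Level 0: 20
Level 1: 32, 34
Level 2: 1, 26, 12
Level 3: 16, 21, 22, 14
Level 4: 33, 2, 7, 36
Full level-order sequence: 20, 32, 34, 1, 26, 12, 16, 21, 22, 14, 33, 2, 7, 36.

12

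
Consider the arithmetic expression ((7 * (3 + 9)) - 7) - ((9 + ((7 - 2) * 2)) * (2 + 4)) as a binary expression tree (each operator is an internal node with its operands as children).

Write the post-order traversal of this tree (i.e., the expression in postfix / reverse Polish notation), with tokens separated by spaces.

Post-order on an expression tree gives postfix notation: for each operator, emit left operand, right operand, then the operator.

7 3 9 + * 7 - 9 7 2 - 2 * + 2 4 + * -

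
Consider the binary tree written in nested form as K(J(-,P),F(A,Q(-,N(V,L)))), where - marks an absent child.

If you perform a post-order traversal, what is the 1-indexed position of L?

5

Post-order visits the left subtree, then the right subtree, then the node.
At K: go left to J.
  At J: no left child.
  At J: go right to P.
    P is a leaf — visit P.
  Visit J.
At K: go right to F.
  At F: go left to A.
    A is a leaf — visit A.
  At F: go right to Q.
    At Q: no left child.
    At Q: go right to N.
      At N: go left to V.
        V is a leaf — visit V.
      At N: go right to L.
        L is a leaf — visit L.
      Visit N.
    Visit Q.
  Visit F.
Visit K.
Full post-order sequence: P, J, A, V, L, N, Q, F, K.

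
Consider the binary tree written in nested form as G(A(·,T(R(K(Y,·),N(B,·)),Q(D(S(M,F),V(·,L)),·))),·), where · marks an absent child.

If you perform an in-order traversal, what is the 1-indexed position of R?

4

In-order visits the left subtree, then the node, then the right subtree.
At G: go left to A.
  At A: no left child.
  Visit A.
  At A: go right to T.
    At T: go left to R.
      At R: go left to K.
        At K: go left to Y.
          Y is a leaf — visit Y.
        Visit K.
        At K: no right child.
      Visit R.
      At R: go right to N.
        At N: go left to B.
          B is a leaf — visit B.
        Visit N.
        At N: no right child.
    Visit T.
    At T: go right to Q.
      At Q: go left to D.
        At D: go left to S.
          At S: go left to M.
            M is a leaf — visit M.
          Visit S.
          At S: go right to F.
            F is a leaf — visit F.
        Visit D.
        At D: go right to V.
          At V: no left child.
          Visit V.
          At V: go right to L.
            L is a leaf — visit L.
      Visit Q.
      At Q: no right child.
Visit G.
At G: no right child.
Full in-order sequence: A, Y, K, R, B, N, T, M, S, F, D, V, L, Q, G.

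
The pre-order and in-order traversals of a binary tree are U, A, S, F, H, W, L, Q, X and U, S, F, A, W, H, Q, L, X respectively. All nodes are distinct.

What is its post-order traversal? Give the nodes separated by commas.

F, S, W, Q, X, L, H, A, U

The first element of pre-order is the root; it splits in-order into left and right subtrees.
Root U: left subtree has 0 nodes { }, right has 8 {S, F, A, W, H, Q, L, X}.
  Root A: left subtree has 2 nodes {S, F}, right has 5 {W, H, Q, L, X}.
    Root S: left subtree has 0 nodes { }, right has 1 {F}.
    Root H: left subtree has 1 node {W}, right has 3 {Q, L, X}.
      Root L: left subtree has 1 node {Q}, right has 1 {X}.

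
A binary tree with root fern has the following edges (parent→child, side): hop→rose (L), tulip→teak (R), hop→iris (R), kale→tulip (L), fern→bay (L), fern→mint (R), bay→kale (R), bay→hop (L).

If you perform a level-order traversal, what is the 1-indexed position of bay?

Level-order visits nodes level by level from the root, left to right within each level.
Level 0: fern
Level 1: bay, mint
Level 2: hop, kale
Level 3: rose, iris, tulip
Level 4: teak
Full level-order sequence: fern, bay, mint, hop, kale, rose, iris, tulip, teak.

2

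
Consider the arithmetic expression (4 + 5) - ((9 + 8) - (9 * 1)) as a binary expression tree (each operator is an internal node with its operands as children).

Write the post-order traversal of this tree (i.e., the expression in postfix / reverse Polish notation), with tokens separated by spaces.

4 5 + 9 8 + 9 1 * - -

Post-order on an expression tree gives postfix notation: for each operator, emit left operand, right operand, then the operator.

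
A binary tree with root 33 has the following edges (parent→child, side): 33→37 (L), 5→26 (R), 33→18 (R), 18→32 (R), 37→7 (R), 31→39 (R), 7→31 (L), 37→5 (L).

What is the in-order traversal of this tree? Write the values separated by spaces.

5 26 37 31 39 7 33 18 32

In-order visits the left subtree, then the node, then the right subtree.
At 33: go left to 37.
  At 37: go left to 5.
    At 5: no left child.
    Visit 5.
    At 5: go right to 26.
      26 is a leaf — visit 26.
  Visit 37.
  At 37: go right to 7.
    At 7: go left to 31.
      At 31: no left child.
      Visit 31.
      At 31: go right to 39.
        39 is a leaf — visit 39.
    Visit 7.
    At 7: no right child.
Visit 33.
At 33: go right to 18.
  At 18: no left child.
  Visit 18.
  At 18: go right to 32.
    32 is a leaf — visit 32.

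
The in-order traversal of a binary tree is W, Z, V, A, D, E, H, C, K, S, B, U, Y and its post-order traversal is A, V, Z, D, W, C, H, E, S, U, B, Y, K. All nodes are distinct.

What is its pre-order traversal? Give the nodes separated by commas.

The last element of post-order is the root; it splits in-order into left and right subtrees.
Root K: left subtree has 8 nodes {W, Z, V, A, D, E, H, C}, right has 4 {S, B, U, Y}.
  Root E: left subtree has 5 nodes {W, Z, V, A, D}, right has 2 {H, C}.
    Root W: left subtree has 0 nodes { }, right has 4 {Z, V, A, D}.
      Root D: left subtree has 3 nodes {Z, V, A}, right has 0 { }.
        Root Z: left subtree has 0 nodes { }, right has 2 {V, A}.
          Root V: left subtree has 0 nodes { }, right has 1 {A}.
    Root H: left subtree has 0 nodes { }, right has 1 {C}.
  Root Y: left subtree has 3 nodes {S, B, U}, right has 0 { }.
    Root B: left subtree has 1 node {S}, right has 1 {U}.

K, E, W, D, Z, V, A, H, C, Y, B, S, U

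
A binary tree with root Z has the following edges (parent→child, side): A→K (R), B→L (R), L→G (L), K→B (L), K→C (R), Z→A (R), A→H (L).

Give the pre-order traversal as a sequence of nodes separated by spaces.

Z A H K B L G C

Pre-order visits the node, then its left subtree, then its right subtree.
Visit Z.
At Z: no left child.
At Z: go right to A.
  Visit A.
  At A: go left to H.
    H is a leaf — visit H.
  At A: go right to K.
    Visit K.
    At K: go left to B.
      Visit B.
      At B: no left child.
      At B: go right to L.
        Visit L.
        At L: go left to G.
          G is a leaf — visit G.
        At L: no right child.
    At K: go right to C.
      C is a leaf — visit C.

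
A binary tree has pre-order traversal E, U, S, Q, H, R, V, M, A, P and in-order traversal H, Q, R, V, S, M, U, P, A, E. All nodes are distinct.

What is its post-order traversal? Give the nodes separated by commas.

H, V, R, Q, M, S, P, A, U, E

The first element of pre-order is the root; it splits in-order into left and right subtrees.
Root E: left subtree has 9 nodes {H, Q, R, V, S, M, U, P, A}, right has 0 { }.
  Root U: left subtree has 6 nodes {H, Q, R, V, S, M}, right has 2 {P, A}.
    Root S: left subtree has 4 nodes {H, Q, R, V}, right has 1 {M}.
      Root Q: left subtree has 1 node {H}, right has 2 {R, V}.
        Root R: left subtree has 0 nodes { }, right has 1 {V}.
    Root A: left subtree has 1 node {P}, right has 0 { }.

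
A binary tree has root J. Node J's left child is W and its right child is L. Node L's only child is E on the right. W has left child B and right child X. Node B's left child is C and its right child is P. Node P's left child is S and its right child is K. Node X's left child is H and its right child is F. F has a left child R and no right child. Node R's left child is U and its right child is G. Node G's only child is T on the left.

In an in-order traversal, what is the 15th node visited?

L

In-order visits the left subtree, then the node, then the right subtree.
At J: go left to W.
  At W: go left to B.
    At B: go left to C.
      C is a leaf — visit C.
    Visit B.
    At B: go right to P.
      At P: go left to S.
        S is a leaf — visit S.
      Visit P.
      At P: go right to K.
        K is a leaf — visit K.
  Visit W.
  At W: go right to X.
    At X: go left to H.
      H is a leaf — visit H.
    Visit X.
    At X: go right to F.
      At F: go left to R.
        At R: go left to U.
          U is a leaf — visit U.
        Visit R.
        At R: go right to G.
          At G: go left to T.
            T is a leaf — visit T.
          Visit G.
          At G: no right child.
      Visit F.
      At F: no right child.
Visit J.
At J: go right to L.
  At L: no left child.
  Visit L.
  At L: go right to E.
    E is a leaf — visit E.
Full in-order sequence: C, B, S, P, K, W, H, X, U, R, T, G, F, J, L, E.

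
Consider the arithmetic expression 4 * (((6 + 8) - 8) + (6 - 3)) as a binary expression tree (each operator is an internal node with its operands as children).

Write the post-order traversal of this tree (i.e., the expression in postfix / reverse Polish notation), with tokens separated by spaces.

Post-order on an expression tree gives postfix notation: for each operator, emit left operand, right operand, then the operator.

4 6 8 + 8 - 6 3 - + *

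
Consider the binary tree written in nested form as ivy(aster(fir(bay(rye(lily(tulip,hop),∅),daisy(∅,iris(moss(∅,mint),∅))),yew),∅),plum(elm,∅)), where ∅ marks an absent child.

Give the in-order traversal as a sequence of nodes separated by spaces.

In-order visits the left subtree, then the node, then the right subtree.
At ivy: go left to aster.
  At aster: go left to fir.
    At fir: go left to bay.
      At bay: go left to rye.
        At rye: go left to lily.
          At lily: go left to tulip.
            tulip is a leaf — visit tulip.
          Visit lily.
          At lily: go right to hop.
            hop is a leaf — visit hop.
        Visit rye.
        At rye: no right child.
      Visit bay.
      At bay: go right to daisy.
        At daisy: no left child.
        Visit daisy.
        At daisy: go right to iris.
          At iris: go left to moss.
            At moss: no left child.
            Visit moss.
            At moss: go right to mint.
              mint is a leaf — visit mint.
          Visit iris.
          At iris: no right child.
    Visit fir.
    At fir: go right to yew.
      yew is a leaf — visit yew.
  Visit aster.
  At aster: no right child.
Visit ivy.
At ivy: go right to plum.
  At plum: go left to elm.
    elm is a leaf — visit elm.
  Visit plum.
  At plum: no right child.

tulip lily hop rye bay daisy moss mint iris fir yew aster ivy elm plum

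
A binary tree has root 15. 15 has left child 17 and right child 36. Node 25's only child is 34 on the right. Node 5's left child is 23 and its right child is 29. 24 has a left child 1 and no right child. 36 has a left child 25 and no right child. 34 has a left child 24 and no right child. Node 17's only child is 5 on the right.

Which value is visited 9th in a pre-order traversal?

Pre-order visits the node, then its left subtree, then its right subtree.
Visit 15.
At 15: go left to 17.
  Visit 17.
  At 17: no left child.
  At 17: go right to 5.
    Visit 5.
    At 5: go left to 23.
      23 is a leaf — visit 23.
    At 5: go right to 29.
      29 is a leaf — visit 29.
At 15: go right to 36.
  Visit 36.
  At 36: go left to 25.
    Visit 25.
    At 25: no left child.
    At 25: go right to 34.
      Visit 34.
      At 34: go left to 24.
        Visit 24.
        At 24: go left to 1.
          1 is a leaf — visit 1.
        At 24: no right child.
      At 34: no right child.
  At 36: no right child.
Full pre-order sequence: 15, 17, 5, 23, 29, 36, 25, 34, 24, 1.

24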